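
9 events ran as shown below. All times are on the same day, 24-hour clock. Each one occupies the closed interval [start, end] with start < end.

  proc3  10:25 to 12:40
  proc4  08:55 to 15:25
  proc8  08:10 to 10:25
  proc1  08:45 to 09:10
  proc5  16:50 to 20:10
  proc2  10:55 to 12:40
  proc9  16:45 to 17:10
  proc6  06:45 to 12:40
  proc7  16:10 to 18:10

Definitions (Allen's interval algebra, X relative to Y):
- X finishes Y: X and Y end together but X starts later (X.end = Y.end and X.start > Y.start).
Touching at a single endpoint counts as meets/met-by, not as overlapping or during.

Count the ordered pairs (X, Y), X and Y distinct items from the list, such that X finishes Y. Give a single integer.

3

Checking all 72 ordered pairs for relation 'finishes'; matching pairs in alphabetical order:
(proc2, proc3): proc2 finishes proc3 ✓
(proc2, proc6): proc2 finishes proc6 ✓
(proc3, proc6): proc3 finishes proc6 ✓
Count: 3.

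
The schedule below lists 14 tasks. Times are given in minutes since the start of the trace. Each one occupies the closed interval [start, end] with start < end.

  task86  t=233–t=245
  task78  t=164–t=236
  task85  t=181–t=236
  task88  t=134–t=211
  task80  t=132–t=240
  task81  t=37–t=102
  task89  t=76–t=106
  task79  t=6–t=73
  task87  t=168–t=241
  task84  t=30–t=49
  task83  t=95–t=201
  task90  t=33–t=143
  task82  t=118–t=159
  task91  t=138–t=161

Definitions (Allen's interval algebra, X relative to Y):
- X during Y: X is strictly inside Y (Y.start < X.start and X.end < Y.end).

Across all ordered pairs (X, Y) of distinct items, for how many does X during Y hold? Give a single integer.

11

Checking all 182 ordered pairs for relation 'during'; matching pairs in alphabetical order:
(task78, task80): task78 during task80 ✓
(task81, task90): task81 during task90 ✓
(task82, task83): task82 during task83 ✓
(task84, task79): task84 during task79 ✓
(task85, task80): task85 during task80 ✓
(task85, task87): task85 during task87 ✓
(task88, task80): task88 during task80 ✓
(task89, task90): task89 during task90 ✓
(task91, task80): task91 during task80 ✓
(task91, task83): task91 during task83 ✓
(task91, task88): task91 during task88 ✓
Count: 11.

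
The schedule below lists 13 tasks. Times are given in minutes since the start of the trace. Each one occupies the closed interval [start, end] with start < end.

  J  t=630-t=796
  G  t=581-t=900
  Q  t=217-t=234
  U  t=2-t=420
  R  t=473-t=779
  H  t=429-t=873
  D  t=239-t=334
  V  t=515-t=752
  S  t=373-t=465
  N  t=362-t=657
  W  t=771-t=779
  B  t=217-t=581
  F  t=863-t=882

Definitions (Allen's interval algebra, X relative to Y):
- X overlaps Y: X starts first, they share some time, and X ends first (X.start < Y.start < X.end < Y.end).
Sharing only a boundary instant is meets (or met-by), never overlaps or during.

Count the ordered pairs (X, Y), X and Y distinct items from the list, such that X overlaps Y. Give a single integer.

Checking all 156 ordered pairs for relation 'overlaps'; matching pairs in alphabetical order:
(B, H): B overlaps H ✓
(B, N): B overlaps N ✓
(B, R): B overlaps R ✓
(B, V): B overlaps V ✓
(H, F): H overlaps F ✓
(H, G): H overlaps G ✓
(N, G): N overlaps G ✓
(N, H): N overlaps H ✓
(N, J): N overlaps J ✓
(N, R): N overlaps R ✓
(N, V): N overlaps V ✓
(R, G): R overlaps G ✓
(R, J): R overlaps J ✓
(S, H): S overlaps H ✓
(U, B): U overlaps B ✓
(U, N): U overlaps N ✓
(U, S): U overlaps S ✓
(V, G): V overlaps G ✓
(V, J): V overlaps J ✓
Count: 19.

19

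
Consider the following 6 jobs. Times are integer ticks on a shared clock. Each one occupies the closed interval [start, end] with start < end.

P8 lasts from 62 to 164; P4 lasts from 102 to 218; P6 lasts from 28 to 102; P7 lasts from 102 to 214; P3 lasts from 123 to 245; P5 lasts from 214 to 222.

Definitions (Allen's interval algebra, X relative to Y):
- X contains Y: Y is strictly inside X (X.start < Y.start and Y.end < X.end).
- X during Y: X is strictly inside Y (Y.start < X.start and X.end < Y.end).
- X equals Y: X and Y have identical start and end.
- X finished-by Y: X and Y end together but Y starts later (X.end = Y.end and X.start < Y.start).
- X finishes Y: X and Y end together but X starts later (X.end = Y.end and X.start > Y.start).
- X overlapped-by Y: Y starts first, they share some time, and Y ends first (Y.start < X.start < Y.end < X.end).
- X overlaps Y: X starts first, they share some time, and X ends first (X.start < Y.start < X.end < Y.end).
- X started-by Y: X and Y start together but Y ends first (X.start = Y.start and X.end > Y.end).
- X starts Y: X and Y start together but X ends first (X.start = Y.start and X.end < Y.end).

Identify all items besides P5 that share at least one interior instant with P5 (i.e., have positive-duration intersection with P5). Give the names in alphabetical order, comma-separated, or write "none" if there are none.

Target P5 = [214, 222].
P3 [123, 245] → contains → yes.
P4 [102, 218] → overlaps → yes.
P6 [28, 102] → before → no.
P7 [102, 214] → meets → no.
P8 [62, 164] → before → no.
Result: P3, P4.

P3, P4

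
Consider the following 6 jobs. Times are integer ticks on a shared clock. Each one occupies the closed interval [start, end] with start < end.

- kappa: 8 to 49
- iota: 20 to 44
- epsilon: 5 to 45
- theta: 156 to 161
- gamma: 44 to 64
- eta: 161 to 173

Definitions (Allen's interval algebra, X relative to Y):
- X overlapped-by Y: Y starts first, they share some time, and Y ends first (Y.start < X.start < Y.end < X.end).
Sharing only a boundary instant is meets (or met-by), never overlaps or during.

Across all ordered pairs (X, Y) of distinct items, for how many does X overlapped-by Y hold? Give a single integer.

Checking all 30 ordered pairs for relation 'overlapped-by'; matching pairs in alphabetical order:
(gamma, epsilon): gamma overlapped-by epsilon ✓
(gamma, kappa): gamma overlapped-by kappa ✓
(kappa, epsilon): kappa overlapped-by epsilon ✓
Count: 3.

3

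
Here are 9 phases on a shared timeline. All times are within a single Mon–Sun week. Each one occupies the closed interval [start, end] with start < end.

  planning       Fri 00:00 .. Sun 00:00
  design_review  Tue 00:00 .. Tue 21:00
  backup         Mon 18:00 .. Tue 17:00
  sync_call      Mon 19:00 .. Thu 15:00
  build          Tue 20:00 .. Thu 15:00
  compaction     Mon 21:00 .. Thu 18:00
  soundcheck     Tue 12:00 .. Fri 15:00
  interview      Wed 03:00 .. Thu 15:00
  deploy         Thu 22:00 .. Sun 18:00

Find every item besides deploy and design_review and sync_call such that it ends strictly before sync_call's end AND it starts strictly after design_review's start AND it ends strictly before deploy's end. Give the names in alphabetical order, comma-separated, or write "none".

Conditions: its end is strictly before sync_call's end (X.end < Thu 15:00) AND its start is strictly after design_review's start (X.start > Tue 00:00) AND its end is strictly before deploy's end (X.end < Sun 18:00).
backup: end Tue 17:00 < Thu 15:00? ✓; start Mon 18:00 > Tue 00:00? ✗; end Tue 17:00 < Sun 18:00? ✓ → no.
build: end Thu 15:00 < Thu 15:00? ✗; start Tue 20:00 > Tue 00:00? ✓; end Thu 15:00 < Sun 18:00? ✓ → no.
compaction: end Thu 18:00 < Thu 15:00? ✗; start Mon 21:00 > Tue 00:00? ✗; end Thu 18:00 < Sun 18:00? ✓ → no.
interview: end Thu 15:00 < Thu 15:00? ✗; start Wed 03:00 > Tue 00:00? ✓; end Thu 15:00 < Sun 18:00? ✓ → no.
planning: end Sun 00:00 < Thu 15:00? ✗; start Fri 00:00 > Tue 00:00? ✓; end Sun 00:00 < Sun 18:00? ✓ → no.
soundcheck: end Fri 15:00 < Thu 15:00? ✗; start Tue 12:00 > Tue 00:00? ✓; end Fri 15:00 < Sun 18:00? ✓ → no.
Result: none.

none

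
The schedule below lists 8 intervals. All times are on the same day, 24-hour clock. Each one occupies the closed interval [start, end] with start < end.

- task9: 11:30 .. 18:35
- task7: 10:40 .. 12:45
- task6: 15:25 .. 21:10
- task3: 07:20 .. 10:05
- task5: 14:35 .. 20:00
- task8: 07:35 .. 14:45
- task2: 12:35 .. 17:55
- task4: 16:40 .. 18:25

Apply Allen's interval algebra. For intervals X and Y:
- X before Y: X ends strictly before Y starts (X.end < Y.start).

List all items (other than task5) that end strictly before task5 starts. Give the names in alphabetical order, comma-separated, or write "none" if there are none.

Target task5 = [14:35, 20:00].
task2 [12:35, 17:55] → overlaps → no.
task3 [07:20, 10:05] → before → yes.
task4 [16:40, 18:25] → during → no.
task6 [15:25, 21:10] → overlapped-by → no.
task7 [10:40, 12:45] → before → yes.
task8 [07:35, 14:45] → overlaps → no.
task9 [11:30, 18:35] → overlaps → no.
Result: task3, task7.

task3, task7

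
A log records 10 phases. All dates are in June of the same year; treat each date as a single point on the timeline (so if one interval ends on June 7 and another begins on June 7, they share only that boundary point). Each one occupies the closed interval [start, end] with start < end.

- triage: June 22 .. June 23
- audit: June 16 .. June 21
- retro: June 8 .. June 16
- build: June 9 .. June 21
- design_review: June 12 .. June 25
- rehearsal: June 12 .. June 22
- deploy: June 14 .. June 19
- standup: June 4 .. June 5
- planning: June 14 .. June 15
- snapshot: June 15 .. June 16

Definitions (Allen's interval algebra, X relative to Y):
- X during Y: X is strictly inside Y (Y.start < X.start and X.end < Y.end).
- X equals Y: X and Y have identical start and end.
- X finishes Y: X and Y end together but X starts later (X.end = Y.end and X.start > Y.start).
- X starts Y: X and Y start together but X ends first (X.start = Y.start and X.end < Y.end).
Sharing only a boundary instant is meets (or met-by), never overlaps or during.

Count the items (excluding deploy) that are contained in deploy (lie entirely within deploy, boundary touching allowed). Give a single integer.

Target deploy = [June 14, June 19].
audit [June 16, June 21] → overlapped-by → no.
build [June 9, June 21] → contains → no.
design_review [June 12, June 25] → contains → no.
planning [June 14, June 15] → starts → counts.
rehearsal [June 12, June 22] → contains → no.
retro [June 8, June 16] → overlaps → no.
snapshot [June 15, June 16] → during → counts.
standup [June 4, June 5] → before → no.
triage [June 22, June 23] → after → no.
Total: 2.

2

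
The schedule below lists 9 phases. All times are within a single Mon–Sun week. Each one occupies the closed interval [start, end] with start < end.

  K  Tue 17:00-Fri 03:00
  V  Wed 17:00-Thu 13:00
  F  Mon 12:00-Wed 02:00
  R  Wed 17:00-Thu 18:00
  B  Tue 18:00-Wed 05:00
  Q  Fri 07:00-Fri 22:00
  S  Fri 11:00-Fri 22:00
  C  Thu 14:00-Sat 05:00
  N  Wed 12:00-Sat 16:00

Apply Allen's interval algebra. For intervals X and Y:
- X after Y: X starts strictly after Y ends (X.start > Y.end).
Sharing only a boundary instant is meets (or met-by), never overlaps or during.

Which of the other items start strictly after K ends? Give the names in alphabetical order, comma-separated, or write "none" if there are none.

Q, S

Target K = [Tue 17:00, Fri 03:00].
B [Tue 18:00, Wed 05:00] → during → no.
C [Thu 14:00, Sat 05:00] → overlapped-by → no.
F [Mon 12:00, Wed 02:00] → overlaps → no.
N [Wed 12:00, Sat 16:00] → overlapped-by → no.
Q [Fri 07:00, Fri 22:00] → after → yes.
R [Wed 17:00, Thu 18:00] → during → no.
S [Fri 11:00, Fri 22:00] → after → yes.
V [Wed 17:00, Thu 13:00] → during → no.
Result: Q, S.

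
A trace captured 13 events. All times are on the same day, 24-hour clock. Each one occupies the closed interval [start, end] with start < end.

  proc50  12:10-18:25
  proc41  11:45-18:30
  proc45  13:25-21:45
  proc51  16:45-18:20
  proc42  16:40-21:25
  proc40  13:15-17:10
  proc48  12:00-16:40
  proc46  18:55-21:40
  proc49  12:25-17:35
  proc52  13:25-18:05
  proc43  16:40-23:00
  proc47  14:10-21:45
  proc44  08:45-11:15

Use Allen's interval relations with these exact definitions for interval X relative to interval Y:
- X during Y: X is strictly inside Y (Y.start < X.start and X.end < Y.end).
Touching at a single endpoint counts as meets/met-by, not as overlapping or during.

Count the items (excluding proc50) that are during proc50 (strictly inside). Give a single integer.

4

Target proc50 = [12:10, 18:25].
proc40 [13:15, 17:10] → during → counts.
proc41 [11:45, 18:30] → contains → no.
proc42 [16:40, 21:25] → overlapped-by → no.
proc43 [16:40, 23:00] → overlapped-by → no.
proc44 [08:45, 11:15] → before → no.
proc45 [13:25, 21:45] → overlapped-by → no.
proc46 [18:55, 21:40] → after → no.
proc47 [14:10, 21:45] → overlapped-by → no.
proc48 [12:00, 16:40] → overlaps → no.
proc49 [12:25, 17:35] → during → counts.
proc51 [16:45, 18:20] → during → counts.
proc52 [13:25, 18:05] → during → counts.
Total: 4.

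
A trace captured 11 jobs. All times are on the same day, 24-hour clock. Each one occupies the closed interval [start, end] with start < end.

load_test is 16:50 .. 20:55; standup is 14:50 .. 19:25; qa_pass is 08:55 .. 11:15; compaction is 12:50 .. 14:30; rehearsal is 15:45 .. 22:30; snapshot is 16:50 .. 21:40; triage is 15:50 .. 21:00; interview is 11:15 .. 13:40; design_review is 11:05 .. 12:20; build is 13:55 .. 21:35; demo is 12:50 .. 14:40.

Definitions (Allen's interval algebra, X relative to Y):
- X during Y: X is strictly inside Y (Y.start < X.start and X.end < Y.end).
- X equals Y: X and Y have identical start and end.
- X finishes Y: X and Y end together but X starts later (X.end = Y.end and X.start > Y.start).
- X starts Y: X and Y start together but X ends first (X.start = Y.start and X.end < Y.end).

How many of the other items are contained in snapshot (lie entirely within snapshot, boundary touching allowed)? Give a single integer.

Target snapshot = [16:50, 21:40].
build [13:55, 21:35] → overlaps → no.
compaction [12:50, 14:30] → before → no.
demo [12:50, 14:40] → before → no.
design_review [11:05, 12:20] → before → no.
interview [11:15, 13:40] → before → no.
load_test [16:50, 20:55] → starts → counts.
qa_pass [08:55, 11:15] → before → no.
rehearsal [15:45, 22:30] → contains → no.
standup [14:50, 19:25] → overlaps → no.
triage [15:50, 21:00] → overlaps → no.
Total: 1.

1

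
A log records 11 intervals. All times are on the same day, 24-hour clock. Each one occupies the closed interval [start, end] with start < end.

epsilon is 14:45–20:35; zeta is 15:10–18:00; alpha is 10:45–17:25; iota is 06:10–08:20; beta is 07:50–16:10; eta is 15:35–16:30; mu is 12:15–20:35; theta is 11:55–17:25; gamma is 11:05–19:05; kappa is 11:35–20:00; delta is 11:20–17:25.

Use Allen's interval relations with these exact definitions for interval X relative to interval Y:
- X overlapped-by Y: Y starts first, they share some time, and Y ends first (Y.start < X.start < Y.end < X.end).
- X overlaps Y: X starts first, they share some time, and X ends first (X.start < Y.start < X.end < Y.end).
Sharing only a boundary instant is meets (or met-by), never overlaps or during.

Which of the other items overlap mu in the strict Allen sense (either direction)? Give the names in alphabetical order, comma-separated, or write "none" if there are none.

alpha, beta, delta, gamma, kappa, theta

Target mu = [12:15, 20:35].
alpha [10:45, 17:25] → overlaps → yes.
beta [07:50, 16:10] → overlaps → yes.
delta [11:20, 17:25] → overlaps → yes.
epsilon [14:45, 20:35] → finishes → no.
eta [15:35, 16:30] → during → no.
gamma [11:05, 19:05] → overlaps → yes.
iota [06:10, 08:20] → before → no.
kappa [11:35, 20:00] → overlaps → yes.
theta [11:55, 17:25] → overlaps → yes.
zeta [15:10, 18:00] → during → no.
Result: alpha, beta, delta, gamma, kappa, theta.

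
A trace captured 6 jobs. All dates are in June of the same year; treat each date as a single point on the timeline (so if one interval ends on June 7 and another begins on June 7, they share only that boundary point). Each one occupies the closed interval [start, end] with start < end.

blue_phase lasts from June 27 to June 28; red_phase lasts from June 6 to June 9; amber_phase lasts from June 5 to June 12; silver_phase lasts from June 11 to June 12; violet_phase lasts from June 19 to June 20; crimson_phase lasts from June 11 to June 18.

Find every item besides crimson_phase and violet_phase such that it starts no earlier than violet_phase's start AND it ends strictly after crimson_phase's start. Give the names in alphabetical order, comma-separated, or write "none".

Conditions: its start is no earlier than violet_phase's start (X.start >= June 19) AND its end is strictly after crimson_phase's start (X.end > June 11).
amber_phase: start June 5 >= June 19? ✗; end June 12 > June 11? ✓ → no.
blue_phase: start June 27 >= June 19? ✓; end June 28 > June 11? ✓ → yes.
red_phase: start June 6 >= June 19? ✗; end June 9 > June 11? ✗ → no.
silver_phase: start June 11 >= June 19? ✗; end June 12 > June 11? ✓ → no.
Result: blue_phase.

blue_phase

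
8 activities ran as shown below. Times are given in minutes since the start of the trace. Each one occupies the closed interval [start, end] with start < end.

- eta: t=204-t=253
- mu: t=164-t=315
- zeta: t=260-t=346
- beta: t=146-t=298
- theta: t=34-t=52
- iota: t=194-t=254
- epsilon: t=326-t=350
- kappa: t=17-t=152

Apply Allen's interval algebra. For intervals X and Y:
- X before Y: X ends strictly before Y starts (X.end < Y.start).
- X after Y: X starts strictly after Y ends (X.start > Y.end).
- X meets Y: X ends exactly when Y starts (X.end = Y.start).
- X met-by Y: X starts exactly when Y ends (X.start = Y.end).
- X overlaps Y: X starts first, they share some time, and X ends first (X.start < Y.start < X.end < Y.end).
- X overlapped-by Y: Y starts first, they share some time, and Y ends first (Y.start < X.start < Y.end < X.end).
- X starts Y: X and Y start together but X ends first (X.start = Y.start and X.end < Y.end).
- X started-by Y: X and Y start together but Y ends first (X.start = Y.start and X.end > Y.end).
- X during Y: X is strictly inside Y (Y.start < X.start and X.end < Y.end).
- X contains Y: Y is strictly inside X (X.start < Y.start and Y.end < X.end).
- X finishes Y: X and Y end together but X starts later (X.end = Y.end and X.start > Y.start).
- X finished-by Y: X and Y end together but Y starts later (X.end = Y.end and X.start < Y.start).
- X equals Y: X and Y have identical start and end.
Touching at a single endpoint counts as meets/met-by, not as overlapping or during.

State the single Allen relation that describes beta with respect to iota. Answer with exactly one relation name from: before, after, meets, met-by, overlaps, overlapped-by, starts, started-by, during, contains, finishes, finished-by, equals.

contains

beta = [t=146, t=298]; iota = [t=194, t=254].
Compare endpoints: beta.start < iota.start, beta.start < iota.end, beta.end > iota.start, beta.end > iota.end.
That pattern is 'contains'.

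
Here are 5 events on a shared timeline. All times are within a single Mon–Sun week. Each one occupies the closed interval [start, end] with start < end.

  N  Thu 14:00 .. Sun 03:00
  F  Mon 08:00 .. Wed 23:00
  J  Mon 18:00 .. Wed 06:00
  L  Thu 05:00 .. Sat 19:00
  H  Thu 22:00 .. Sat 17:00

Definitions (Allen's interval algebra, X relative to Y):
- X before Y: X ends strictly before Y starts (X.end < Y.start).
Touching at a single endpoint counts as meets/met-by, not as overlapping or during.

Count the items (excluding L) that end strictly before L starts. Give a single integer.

Target L = [Thu 05:00, Sat 19:00].
F [Mon 08:00, Wed 23:00] → before → counts.
H [Thu 22:00, Sat 17:00] → during → no.
J [Mon 18:00, Wed 06:00] → before → counts.
N [Thu 14:00, Sun 03:00] → overlapped-by → no.
Total: 2.

2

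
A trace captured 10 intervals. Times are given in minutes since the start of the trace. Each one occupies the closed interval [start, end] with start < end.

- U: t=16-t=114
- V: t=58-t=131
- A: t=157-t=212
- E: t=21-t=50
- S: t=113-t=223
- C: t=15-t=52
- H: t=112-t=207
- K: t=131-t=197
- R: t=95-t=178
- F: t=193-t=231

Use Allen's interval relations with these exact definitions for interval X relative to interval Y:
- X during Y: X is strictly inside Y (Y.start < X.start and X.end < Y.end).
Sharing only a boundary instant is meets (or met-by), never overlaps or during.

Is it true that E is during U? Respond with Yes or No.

E = [t=21, t=50], U = [t=16, t=114].
Actual relation of E to U: during.
Asked whether 'during' holds → Yes.

Yes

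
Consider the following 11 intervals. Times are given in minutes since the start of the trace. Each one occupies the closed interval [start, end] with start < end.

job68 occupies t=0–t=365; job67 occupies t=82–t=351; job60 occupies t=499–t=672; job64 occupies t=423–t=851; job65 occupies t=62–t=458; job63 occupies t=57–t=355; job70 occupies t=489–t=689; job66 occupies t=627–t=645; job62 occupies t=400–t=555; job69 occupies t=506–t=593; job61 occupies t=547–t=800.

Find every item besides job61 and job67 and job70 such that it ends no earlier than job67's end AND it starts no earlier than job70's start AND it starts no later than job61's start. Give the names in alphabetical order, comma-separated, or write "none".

Conditions: its end is no earlier than job67's end (X.end >= t=351) AND its start is no earlier than job70's start (X.start >= t=489) AND its start is no later than job61's start (X.start <= t=547).
job60: end t=672 >= t=351? ✓; start t=499 >= t=489? ✓; start t=499 <= t=547? ✓ → yes.
job62: end t=555 >= t=351? ✓; start t=400 >= t=489? ✗; start t=400 <= t=547? ✓ → no.
job63: end t=355 >= t=351? ✓; start t=57 >= t=489? ✗; start t=57 <= t=547? ✓ → no.
job64: end t=851 >= t=351? ✓; start t=423 >= t=489? ✗; start t=423 <= t=547? ✓ → no.
job65: end t=458 >= t=351? ✓; start t=62 >= t=489? ✗; start t=62 <= t=547? ✓ → no.
job66: end t=645 >= t=351? ✓; start t=627 >= t=489? ✓; start t=627 <= t=547? ✗ → no.
job68: end t=365 >= t=351? ✓; start t=0 >= t=489? ✗; start t=0 <= t=547? ✓ → no.
job69: end t=593 >= t=351? ✓; start t=506 >= t=489? ✓; start t=506 <= t=547? ✓ → yes.
Result: job60, job69.

job60, job69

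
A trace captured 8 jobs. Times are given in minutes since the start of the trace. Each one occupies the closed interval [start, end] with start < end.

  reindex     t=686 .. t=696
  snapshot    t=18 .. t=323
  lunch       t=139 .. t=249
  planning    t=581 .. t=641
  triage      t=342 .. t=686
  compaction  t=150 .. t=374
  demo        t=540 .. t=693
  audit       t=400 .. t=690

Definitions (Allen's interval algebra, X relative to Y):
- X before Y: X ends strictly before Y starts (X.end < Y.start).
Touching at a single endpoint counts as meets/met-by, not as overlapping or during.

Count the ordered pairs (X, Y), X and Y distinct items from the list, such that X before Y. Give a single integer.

Checking all 56 ordered pairs for relation 'before'; matching pairs in alphabetical order:
(compaction, audit): compaction before audit ✓
(compaction, demo): compaction before demo ✓
(compaction, planning): compaction before planning ✓
(compaction, reindex): compaction before reindex ✓
(lunch, audit): lunch before audit ✓
(lunch, demo): lunch before demo ✓
(lunch, planning): lunch before planning ✓
(lunch, reindex): lunch before reindex ✓
(lunch, triage): lunch before triage ✓
(planning, reindex): planning before reindex ✓
(snapshot, audit): snapshot before audit ✓
(snapshot, demo): snapshot before demo ✓
(snapshot, planning): snapshot before planning ✓
(snapshot, reindex): snapshot before reindex ✓
(snapshot, triage): snapshot before triage ✓
Count: 15.

15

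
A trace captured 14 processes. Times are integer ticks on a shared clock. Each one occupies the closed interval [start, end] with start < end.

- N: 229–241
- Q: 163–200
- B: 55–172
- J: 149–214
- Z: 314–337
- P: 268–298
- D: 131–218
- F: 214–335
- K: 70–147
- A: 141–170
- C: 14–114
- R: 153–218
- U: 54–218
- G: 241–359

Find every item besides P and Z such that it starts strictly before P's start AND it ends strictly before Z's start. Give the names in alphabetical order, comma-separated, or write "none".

Conditions: its start is strictly before P's start (X.start < 268) AND its end is strictly before Z's start (X.end < 314).
A: start 141 < 268? ✓; end 170 < 314? ✓ → yes.
B: start 55 < 268? ✓; end 172 < 314? ✓ → yes.
C: start 14 < 268? ✓; end 114 < 314? ✓ → yes.
D: start 131 < 268? ✓; end 218 < 314? ✓ → yes.
F: start 214 < 268? ✓; end 335 < 314? ✗ → no.
G: start 241 < 268? ✓; end 359 < 314? ✗ → no.
J: start 149 < 268? ✓; end 214 < 314? ✓ → yes.
K: start 70 < 268? ✓; end 147 < 314? ✓ → yes.
N: start 229 < 268? ✓; end 241 < 314? ✓ → yes.
Q: start 163 < 268? ✓; end 200 < 314? ✓ → yes.
R: start 153 < 268? ✓; end 218 < 314? ✓ → yes.
U: start 54 < 268? ✓; end 218 < 314? ✓ → yes.
Result: A, B, C, D, J, K, N, Q, R, U.

A, B, C, D, J, K, N, Q, R, U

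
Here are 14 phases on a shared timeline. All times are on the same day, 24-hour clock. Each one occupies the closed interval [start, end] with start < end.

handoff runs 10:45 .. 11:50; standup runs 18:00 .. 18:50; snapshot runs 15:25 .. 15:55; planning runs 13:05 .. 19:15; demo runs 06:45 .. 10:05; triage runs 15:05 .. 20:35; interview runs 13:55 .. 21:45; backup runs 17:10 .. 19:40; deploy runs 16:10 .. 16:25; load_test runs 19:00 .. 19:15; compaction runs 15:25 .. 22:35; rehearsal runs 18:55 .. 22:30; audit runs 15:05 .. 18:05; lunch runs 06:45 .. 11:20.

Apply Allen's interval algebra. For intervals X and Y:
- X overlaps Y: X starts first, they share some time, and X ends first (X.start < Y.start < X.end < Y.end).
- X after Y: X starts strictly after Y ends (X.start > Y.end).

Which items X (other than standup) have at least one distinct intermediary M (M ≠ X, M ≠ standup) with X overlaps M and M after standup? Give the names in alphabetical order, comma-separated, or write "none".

Target standup = [18:00, 18:50].
Intermediaries M with M after standup: load_test, rehearsal.
Via load_test — items with X overlaps load_test: none.
Via rehearsal — items with X overlaps rehearsal: backup, interview, planning, triage.
Union: backup, interview, planning, triage.

backup, interview, planning, triage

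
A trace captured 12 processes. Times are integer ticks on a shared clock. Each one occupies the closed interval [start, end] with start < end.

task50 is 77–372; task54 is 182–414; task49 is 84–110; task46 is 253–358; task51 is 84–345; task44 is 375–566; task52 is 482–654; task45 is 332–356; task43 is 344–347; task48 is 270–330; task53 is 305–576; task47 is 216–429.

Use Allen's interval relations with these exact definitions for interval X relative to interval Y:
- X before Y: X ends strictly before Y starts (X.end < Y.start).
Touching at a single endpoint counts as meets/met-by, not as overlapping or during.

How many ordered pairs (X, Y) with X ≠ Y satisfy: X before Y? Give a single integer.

25

Checking all 132 ordered pairs for relation 'before'; matching pairs in alphabetical order:
(task43, task44): task43 before task44 ✓
(task43, task52): task43 before task52 ✓
(task45, task44): task45 before task44 ✓
(task45, task52): task45 before task52 ✓
(task46, task44): task46 before task44 ✓
(task46, task52): task46 before task52 ✓
(task47, task52): task47 before task52 ✓
(task48, task43): task48 before task43 ✓
(task48, task44): task48 before task44 ✓
(task48, task45): task48 before task45 ✓
(task48, task52): task48 before task52 ✓
(task49, task43): task49 before task43 ✓
(task49, task44): task49 before task44 ✓
(task49, task45): task49 before task45 ✓
(task49, task46): task49 before task46 ✓
(task49, task47): task49 before task47 ✓
(task49, task48): task49 before task48 ✓
(task49, task52): task49 before task52 ✓
(task49, task53): task49 before task53 ✓
(task49, task54): task49 before task54 ✓
(task50, task44): task50 before task44 ✓
(task50, task52): task50 before task52 ✓
(task51, task44): task51 before task44 ✓
(task51, task52): task51 before task52 ✓
... plus 1 further pairs not listed.
Count: 25.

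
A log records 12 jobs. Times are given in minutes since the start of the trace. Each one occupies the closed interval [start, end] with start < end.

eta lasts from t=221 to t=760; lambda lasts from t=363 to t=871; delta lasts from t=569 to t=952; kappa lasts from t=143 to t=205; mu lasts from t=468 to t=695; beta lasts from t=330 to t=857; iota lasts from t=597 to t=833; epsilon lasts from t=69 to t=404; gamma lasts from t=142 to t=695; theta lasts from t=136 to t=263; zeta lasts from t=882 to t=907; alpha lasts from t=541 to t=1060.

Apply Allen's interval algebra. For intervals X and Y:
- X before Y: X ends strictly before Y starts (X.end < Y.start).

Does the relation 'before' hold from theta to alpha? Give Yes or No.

Yes

theta = [t=136, t=263], alpha = [t=541, t=1060].
Actual relation of theta to alpha: before.
Asked whether 'before' holds → Yes.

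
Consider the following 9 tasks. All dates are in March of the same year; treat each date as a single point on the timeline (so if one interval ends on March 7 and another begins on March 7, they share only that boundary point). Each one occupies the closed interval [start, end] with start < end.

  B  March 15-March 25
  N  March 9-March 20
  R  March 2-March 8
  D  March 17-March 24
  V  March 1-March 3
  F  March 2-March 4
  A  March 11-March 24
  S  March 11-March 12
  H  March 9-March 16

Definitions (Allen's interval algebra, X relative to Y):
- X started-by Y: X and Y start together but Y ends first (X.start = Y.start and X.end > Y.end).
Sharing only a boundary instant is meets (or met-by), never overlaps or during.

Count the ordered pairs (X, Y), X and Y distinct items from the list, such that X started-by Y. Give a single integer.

Checking all 72 ordered pairs for relation 'started-by'; matching pairs in alphabetical order:
(A, S): A started-by S ✓
(N, H): N started-by H ✓
(R, F): R started-by F ✓
Count: 3.

3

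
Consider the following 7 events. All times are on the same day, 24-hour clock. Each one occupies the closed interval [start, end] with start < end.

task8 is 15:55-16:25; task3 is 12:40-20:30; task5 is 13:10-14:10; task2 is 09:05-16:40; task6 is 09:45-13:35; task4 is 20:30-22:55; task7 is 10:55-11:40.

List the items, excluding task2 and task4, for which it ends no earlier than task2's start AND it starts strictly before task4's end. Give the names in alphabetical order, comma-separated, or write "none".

task3, task5, task6, task7, task8

Conditions: its end is no earlier than task2's start (X.end >= 09:05) AND its start is strictly before task4's end (X.start < 22:55).
task3: end 20:30 >= 09:05? ✓; start 12:40 < 22:55? ✓ → yes.
task5: end 14:10 >= 09:05? ✓; start 13:10 < 22:55? ✓ → yes.
task6: end 13:35 >= 09:05? ✓; start 09:45 < 22:55? ✓ → yes.
task7: end 11:40 >= 09:05? ✓; start 10:55 < 22:55? ✓ → yes.
task8: end 16:25 >= 09:05? ✓; start 15:55 < 22:55? ✓ → yes.
Result: task3, task5, task6, task7, task8.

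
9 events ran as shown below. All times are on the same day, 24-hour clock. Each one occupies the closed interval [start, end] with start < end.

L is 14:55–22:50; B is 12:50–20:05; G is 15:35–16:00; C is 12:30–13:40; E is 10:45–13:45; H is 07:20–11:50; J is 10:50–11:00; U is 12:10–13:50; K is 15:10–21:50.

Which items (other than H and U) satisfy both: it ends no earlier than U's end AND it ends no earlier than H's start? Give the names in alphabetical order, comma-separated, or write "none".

Conditions: its end is no earlier than U's end (X.end >= 13:50) AND its end is no earlier than H's start (X.end >= 07:20).
B: end 20:05 >= 13:50? ✓; end 20:05 >= 07:20? ✓ → yes.
C: end 13:40 >= 13:50? ✗; end 13:40 >= 07:20? ✓ → no.
E: end 13:45 >= 13:50? ✗; end 13:45 >= 07:20? ✓ → no.
G: end 16:00 >= 13:50? ✓; end 16:00 >= 07:20? ✓ → yes.
J: end 11:00 >= 13:50? ✗; end 11:00 >= 07:20? ✓ → no.
K: end 21:50 >= 13:50? ✓; end 21:50 >= 07:20? ✓ → yes.
L: end 22:50 >= 13:50? ✓; end 22:50 >= 07:20? ✓ → yes.
Result: B, G, K, L.

B, G, K, L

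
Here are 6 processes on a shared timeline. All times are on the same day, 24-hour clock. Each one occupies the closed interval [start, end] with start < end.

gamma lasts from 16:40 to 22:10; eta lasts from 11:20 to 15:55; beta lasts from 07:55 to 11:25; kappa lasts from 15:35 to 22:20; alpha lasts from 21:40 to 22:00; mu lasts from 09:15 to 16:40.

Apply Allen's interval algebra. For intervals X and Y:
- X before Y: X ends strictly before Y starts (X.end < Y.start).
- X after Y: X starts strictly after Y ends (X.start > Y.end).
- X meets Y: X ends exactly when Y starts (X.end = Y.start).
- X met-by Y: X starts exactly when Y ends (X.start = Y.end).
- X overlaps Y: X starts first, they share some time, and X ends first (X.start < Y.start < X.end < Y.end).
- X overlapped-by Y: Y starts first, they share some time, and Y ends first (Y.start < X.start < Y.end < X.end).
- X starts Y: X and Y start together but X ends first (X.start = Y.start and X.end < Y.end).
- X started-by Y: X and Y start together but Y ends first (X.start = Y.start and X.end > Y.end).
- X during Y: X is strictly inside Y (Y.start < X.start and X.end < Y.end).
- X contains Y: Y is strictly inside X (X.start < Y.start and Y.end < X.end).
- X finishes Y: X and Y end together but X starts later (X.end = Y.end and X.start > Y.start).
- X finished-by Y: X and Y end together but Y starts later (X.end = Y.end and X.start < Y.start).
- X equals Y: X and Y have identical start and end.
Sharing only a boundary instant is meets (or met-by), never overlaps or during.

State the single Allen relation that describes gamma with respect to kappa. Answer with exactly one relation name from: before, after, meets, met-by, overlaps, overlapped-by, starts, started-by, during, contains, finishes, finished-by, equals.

during

gamma = [16:40, 22:10]; kappa = [15:35, 22:20].
Compare endpoints: gamma.start > kappa.start, gamma.start < kappa.end, gamma.end > kappa.start, gamma.end < kappa.end.
That pattern is 'during'.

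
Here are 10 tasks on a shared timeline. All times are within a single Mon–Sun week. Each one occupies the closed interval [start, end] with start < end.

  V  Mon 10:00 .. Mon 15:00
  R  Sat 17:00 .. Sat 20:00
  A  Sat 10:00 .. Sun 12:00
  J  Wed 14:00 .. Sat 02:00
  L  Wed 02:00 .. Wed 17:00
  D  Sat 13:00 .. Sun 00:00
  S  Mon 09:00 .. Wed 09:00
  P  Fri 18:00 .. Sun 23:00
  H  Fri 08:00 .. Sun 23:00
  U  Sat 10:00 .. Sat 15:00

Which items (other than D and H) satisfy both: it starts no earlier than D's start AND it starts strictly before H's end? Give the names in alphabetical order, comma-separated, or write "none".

R

Conditions: its start is no earlier than D's start (X.start >= Sat 13:00) AND its start is strictly before H's end (X.start < Sun 23:00).
A: start Sat 10:00 >= Sat 13:00? ✗; start Sat 10:00 < Sun 23:00? ✓ → no.
J: start Wed 14:00 >= Sat 13:00? ✗; start Wed 14:00 < Sun 23:00? ✓ → no.
L: start Wed 02:00 >= Sat 13:00? ✗; start Wed 02:00 < Sun 23:00? ✓ → no.
P: start Fri 18:00 >= Sat 13:00? ✗; start Fri 18:00 < Sun 23:00? ✓ → no.
R: start Sat 17:00 >= Sat 13:00? ✓; start Sat 17:00 < Sun 23:00? ✓ → yes.
S: start Mon 09:00 >= Sat 13:00? ✗; start Mon 09:00 < Sun 23:00? ✓ → no.
U: start Sat 10:00 >= Sat 13:00? ✗; start Sat 10:00 < Sun 23:00? ✓ → no.
V: start Mon 10:00 >= Sat 13:00? ✗; start Mon 10:00 < Sun 23:00? ✓ → no.
Result: R.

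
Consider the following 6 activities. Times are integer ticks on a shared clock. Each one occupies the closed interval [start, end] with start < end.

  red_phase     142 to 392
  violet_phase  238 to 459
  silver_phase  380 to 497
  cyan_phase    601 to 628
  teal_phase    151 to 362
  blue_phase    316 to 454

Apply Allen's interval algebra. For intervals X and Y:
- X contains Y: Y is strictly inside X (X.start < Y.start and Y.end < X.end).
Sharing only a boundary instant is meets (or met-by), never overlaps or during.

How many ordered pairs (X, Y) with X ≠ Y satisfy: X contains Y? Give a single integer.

2

Checking all 30 ordered pairs for relation 'contains'; matching pairs in alphabetical order:
(red_phase, teal_phase): red_phase contains teal_phase ✓
(violet_phase, blue_phase): violet_phase contains blue_phase ✓
Count: 2.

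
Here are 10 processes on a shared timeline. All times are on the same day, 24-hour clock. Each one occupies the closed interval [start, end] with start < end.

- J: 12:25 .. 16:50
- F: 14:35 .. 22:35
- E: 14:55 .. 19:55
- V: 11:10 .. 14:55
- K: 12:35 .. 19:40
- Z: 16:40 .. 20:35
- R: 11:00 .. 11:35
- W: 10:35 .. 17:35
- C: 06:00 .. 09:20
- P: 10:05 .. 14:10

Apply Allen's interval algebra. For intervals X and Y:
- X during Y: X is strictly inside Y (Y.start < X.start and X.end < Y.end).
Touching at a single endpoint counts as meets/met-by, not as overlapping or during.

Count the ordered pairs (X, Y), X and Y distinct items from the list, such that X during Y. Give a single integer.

6

Checking all 90 ordered pairs for relation 'during'; matching pairs in alphabetical order:
(E, F): E during F ✓
(J, W): J during W ✓
(R, P): R during P ✓
(R, W): R during W ✓
(V, W): V during W ✓
(Z, F): Z during F ✓
Count: 6.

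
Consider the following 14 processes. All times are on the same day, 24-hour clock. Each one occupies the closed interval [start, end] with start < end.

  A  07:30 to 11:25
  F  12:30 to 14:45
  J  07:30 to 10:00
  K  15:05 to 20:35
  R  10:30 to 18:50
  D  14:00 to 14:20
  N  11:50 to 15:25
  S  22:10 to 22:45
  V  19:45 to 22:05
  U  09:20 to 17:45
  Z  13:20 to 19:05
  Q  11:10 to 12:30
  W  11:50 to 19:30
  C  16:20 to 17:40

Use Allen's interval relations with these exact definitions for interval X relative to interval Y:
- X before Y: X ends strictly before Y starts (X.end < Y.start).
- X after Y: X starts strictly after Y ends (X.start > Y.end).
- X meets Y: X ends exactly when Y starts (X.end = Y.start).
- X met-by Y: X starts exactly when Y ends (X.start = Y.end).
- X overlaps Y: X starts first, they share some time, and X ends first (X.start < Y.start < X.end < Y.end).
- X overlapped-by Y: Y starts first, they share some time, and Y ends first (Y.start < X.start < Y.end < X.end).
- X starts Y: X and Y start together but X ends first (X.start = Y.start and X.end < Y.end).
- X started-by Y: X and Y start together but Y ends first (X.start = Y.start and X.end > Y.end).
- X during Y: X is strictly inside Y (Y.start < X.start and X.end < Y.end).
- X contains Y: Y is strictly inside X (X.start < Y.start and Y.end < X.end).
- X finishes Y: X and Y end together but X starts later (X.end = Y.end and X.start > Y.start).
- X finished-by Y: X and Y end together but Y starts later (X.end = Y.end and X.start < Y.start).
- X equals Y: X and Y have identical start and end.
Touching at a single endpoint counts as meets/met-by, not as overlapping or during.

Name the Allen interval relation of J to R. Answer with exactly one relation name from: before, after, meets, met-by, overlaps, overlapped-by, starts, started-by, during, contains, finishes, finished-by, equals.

before

J = [07:30, 10:00]; R = [10:30, 18:50].
Compare endpoints: J.start < R.start, J.start < R.end, J.end < R.start, J.end < R.end.
That pattern is 'before'.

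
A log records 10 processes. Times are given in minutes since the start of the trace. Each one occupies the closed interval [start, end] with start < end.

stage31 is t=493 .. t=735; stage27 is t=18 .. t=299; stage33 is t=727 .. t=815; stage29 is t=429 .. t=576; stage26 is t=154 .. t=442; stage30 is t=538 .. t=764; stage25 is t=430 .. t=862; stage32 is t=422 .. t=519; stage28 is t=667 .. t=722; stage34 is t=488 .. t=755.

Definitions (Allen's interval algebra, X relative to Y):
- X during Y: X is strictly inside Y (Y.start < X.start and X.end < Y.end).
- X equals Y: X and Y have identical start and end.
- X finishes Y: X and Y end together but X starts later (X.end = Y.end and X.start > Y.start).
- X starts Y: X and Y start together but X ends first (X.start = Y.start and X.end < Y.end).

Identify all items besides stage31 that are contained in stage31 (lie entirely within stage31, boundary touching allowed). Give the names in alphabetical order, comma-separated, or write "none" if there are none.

stage28

Target stage31 = [t=493, t=735].
stage25 [t=430, t=862] → contains → no.
stage26 [t=154, t=442] → before → no.
stage27 [t=18, t=299] → before → no.
stage28 [t=667, t=722] → during → yes.
stage29 [t=429, t=576] → overlaps → no.
stage30 [t=538, t=764] → overlapped-by → no.
stage32 [t=422, t=519] → overlaps → no.
stage33 [t=727, t=815] → overlapped-by → no.
stage34 [t=488, t=755] → contains → no.
Result: stage28.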